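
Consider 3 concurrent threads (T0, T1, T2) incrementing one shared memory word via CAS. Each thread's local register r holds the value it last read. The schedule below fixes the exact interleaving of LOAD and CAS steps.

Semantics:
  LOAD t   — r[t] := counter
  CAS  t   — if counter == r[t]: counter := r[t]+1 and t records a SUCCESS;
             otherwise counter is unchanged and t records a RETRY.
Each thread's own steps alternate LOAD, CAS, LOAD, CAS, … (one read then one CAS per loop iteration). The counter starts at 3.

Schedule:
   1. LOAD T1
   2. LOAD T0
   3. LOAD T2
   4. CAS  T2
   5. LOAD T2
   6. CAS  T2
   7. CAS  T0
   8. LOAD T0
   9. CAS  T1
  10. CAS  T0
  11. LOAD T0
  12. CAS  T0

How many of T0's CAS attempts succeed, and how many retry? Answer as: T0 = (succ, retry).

T1 LOAD — after: cnt=3, r=3 — load
T0 LOAD — after: cnt=3, r=3 — load
T2 LOAD — after: cnt=3, r=3 — load
T2 CAS — after: cnt=4, r=3 — ok
T2 LOAD — after: cnt=4, r=4 — load
T2 CAS — after: cnt=5, r=4 — ok
T0 CAS — after: cnt=5, r=3 — retry
T0 LOAD — after: cnt=5, r=5 — load
T1 CAS — after: cnt=5, r=3 — retry
T0 CAS — after: cnt=6, r=5 — ok
T0 LOAD — after: cnt=6, r=6 — load
T0 CAS — after: cnt=7, r=6 — ok

T0 = (2, 1)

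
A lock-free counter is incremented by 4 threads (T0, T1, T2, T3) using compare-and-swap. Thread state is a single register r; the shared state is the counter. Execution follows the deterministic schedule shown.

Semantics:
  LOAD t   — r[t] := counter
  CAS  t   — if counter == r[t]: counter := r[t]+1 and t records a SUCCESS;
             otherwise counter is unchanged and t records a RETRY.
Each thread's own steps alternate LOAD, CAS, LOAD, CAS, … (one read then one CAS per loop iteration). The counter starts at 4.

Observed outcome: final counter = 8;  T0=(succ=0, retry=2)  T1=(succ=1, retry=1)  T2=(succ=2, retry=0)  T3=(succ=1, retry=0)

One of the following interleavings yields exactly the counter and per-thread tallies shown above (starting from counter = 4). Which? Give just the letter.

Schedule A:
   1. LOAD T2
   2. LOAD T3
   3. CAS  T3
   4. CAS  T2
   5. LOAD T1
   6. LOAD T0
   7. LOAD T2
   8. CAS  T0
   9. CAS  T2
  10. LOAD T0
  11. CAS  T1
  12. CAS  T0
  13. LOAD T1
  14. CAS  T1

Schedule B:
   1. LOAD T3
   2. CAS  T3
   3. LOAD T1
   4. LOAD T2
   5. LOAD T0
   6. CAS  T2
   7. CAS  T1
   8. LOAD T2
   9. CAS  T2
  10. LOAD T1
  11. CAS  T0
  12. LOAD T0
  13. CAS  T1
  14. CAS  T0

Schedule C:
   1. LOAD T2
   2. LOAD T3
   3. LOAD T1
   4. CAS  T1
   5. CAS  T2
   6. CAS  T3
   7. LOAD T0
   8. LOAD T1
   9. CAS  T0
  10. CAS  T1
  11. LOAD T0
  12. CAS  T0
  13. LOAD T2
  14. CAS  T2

B

Tracing schedule B:
[1] T3.load  rd  (counter 4, T3.r 4)
[2] T3.cas  hit  (counter 5, T3.r 4)
[3] T1.load  rd  (counter 5, T1.r 5)
[4] T2.load  rd  (counter 5, T2.r 5)
[5] T0.load  rd  (counter 5, T0.r 5)
[6] T2.cas  hit  (counter 6, T2.r 5)
[7] T1.cas  miss  (counter 6, T1.r 5)
[8] T2.load  rd  (counter 6, T2.r 6)
[9] T2.cas  hit  (counter 7, T2.r 6)
[10] T1.load  rd  (counter 7, T1.r 7)
[11] T0.cas  miss  (counter 7, T0.r 5)
[12] T0.load  rd  (counter 7, T0.r 7)
[13] T1.cas  hit  (counter 8, T1.r 7)
[14] T0.cas  miss  (counter 8, T0.r 7)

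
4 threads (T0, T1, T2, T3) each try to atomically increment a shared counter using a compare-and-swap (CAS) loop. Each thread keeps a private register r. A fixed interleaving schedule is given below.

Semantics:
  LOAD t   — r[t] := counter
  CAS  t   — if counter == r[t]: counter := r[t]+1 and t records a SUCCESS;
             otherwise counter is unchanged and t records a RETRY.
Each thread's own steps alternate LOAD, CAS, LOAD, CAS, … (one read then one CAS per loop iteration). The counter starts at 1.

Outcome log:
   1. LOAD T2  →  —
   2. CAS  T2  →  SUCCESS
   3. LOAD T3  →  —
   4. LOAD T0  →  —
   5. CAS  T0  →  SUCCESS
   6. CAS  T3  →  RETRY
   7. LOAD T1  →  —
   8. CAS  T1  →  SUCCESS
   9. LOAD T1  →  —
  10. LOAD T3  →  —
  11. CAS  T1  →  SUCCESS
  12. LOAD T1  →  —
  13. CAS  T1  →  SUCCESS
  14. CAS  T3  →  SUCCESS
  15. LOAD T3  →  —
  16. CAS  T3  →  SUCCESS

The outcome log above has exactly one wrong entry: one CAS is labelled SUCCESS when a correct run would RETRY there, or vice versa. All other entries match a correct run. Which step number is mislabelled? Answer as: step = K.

Correct run:
   1) LOAD T2:  M=1  r_T2=1
   2) CAS  T2:  M=2  r_T2=1 ✓
   3) LOAD T3:  M=2  r_T3=2
   4) LOAD T0:  M=2  r_T0=2
   5) CAS  T0:  M=3  r_T0=2 ✓
   6) CAS  T3:  M=3  r_T3=2 ✗
   7) LOAD T1:  M=3  r_T1=3
   8) CAS  T1:  M=4  r_T1=3 ✓
   9) LOAD T1:  M=4  r_T1=4
  10) LOAD T3:  M=4  r_T3=4
  11) CAS  T1:  M=5  r_T1=4 ✓
  12) LOAD T1:  M=5  r_T1=5
  13) CAS  T1:  M=6  r_T1=5 ✓
  14) CAS  T3:  M=6  r_T3=4 ✗
  15) LOAD T3:  M=6  r_T3=6
  16) CAS  T3:  M=7  r_T3=6 ✓
Flip is step 14.

step = 14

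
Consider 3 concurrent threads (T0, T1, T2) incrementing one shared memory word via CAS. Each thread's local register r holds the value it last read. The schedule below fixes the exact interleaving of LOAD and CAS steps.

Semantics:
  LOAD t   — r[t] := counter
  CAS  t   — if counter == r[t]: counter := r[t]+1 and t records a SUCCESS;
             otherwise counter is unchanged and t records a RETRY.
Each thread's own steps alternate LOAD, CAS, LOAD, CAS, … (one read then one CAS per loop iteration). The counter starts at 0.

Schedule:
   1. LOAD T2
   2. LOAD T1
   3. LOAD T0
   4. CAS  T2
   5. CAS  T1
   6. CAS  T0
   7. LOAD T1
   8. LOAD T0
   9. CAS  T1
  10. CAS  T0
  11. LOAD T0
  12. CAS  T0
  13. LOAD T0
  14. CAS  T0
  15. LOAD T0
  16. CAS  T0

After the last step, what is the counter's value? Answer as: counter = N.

T2 LOAD — after: cnt=0, r=0 — load
T1 LOAD — after: cnt=0, r=0 — load
T0 LOAD — after: cnt=0, r=0 — load
T2 CAS — after: cnt=1, r=0 — ok
T1 CAS — after: cnt=1, r=0 — retry
T0 CAS — after: cnt=1, r=0 — retry
T1 LOAD — after: cnt=1, r=1 — load
T0 LOAD — after: cnt=1, r=1 — load
T1 CAS — after: cnt=2, r=1 — ok
T0 CAS — after: cnt=2, r=1 — retry
T0 LOAD — after: cnt=2, r=2 — load
T0 CAS — after: cnt=3, r=2 — ok
T0 LOAD — after: cnt=3, r=3 — load
T0 CAS — after: cnt=4, r=3 — ok
T0 LOAD — after: cnt=4, r=4 — load
T0 CAS — after: cnt=5, r=4 — ok

counter = 5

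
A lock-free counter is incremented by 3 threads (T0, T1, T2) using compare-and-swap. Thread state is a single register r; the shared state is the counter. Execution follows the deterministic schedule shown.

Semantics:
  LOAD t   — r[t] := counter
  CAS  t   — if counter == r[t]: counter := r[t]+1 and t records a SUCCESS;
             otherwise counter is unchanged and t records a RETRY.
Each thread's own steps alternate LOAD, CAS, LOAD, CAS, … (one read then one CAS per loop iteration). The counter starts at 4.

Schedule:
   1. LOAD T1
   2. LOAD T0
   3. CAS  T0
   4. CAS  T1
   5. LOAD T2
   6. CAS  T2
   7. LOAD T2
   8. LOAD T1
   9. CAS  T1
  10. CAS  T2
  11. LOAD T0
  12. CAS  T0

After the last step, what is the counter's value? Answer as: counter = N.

T1 LOAD — after: cnt=4, r=4 — load
T0 LOAD — after: cnt=4, r=4 — load
T0 CAS — after: cnt=5, r=4 — ok
T1 CAS — after: cnt=5, r=4 — retry
T2 LOAD — after: cnt=5, r=5 — load
T2 CAS — after: cnt=6, r=5 — ok
T2 LOAD — after: cnt=6, r=6 — load
T1 LOAD — after: cnt=6, r=6 — load
T1 CAS — after: cnt=7, r=6 — ok
T2 CAS — after: cnt=7, r=6 — retry
T0 LOAD — after: cnt=7, r=7 — load
T0 CAS — after: cnt=8, r=7 — ok

counter = 8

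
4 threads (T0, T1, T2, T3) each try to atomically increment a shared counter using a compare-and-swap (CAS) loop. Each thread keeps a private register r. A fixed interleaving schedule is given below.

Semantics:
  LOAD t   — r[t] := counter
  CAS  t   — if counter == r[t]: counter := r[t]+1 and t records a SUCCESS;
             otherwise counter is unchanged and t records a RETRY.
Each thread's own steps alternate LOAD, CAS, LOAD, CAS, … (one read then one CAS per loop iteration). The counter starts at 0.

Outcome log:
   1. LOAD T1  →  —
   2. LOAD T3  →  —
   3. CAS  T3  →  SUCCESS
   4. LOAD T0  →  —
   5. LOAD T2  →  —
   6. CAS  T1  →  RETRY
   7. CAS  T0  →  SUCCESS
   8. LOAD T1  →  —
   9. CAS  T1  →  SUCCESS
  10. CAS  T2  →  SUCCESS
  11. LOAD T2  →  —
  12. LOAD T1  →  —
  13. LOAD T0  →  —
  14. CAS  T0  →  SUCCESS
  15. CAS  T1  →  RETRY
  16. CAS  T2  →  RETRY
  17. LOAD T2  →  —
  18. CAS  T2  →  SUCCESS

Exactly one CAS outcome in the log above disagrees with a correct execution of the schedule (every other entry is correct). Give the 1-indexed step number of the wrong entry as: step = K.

Reference trace:
1. LOAD T1 → mem=0 r[T1]=0 [LOAD]
2. LOAD T3 → mem=0 r[T3]=0 [LOAD]
3. CAS T3 → mem=1 r[T3]=0 [OK]
4. LOAD T0 → mem=1 r[T0]=1 [LOAD]
5. LOAD T2 → mem=1 r[T2]=1 [LOAD]
6. CAS T1 → mem=1 r[T1]=0 [RETRY]
7. CAS T0 → mem=2 r[T0]=1 [OK]
8. LOAD T1 → mem=2 r[T1]=2 [LOAD]
9. CAS T1 → mem=3 r[T1]=2 [OK]
10. CAS T2 → mem=3 r[T2]=1 [RETRY]
11. LOAD T2 → mem=3 r[T2]=3 [LOAD]
12. LOAD T1 → mem=3 r[T1]=3 [LOAD]
13. LOAD T0 → mem=3 r[T0]=3 [LOAD]
14. CAS T0 → mem=4 r[T0]=3 [OK]
15. CAS T1 → mem=4 r[T1]=3 [RETRY]
16. CAS T2 → mem=4 r[T2]=3 [RETRY]
17. LOAD T2 → mem=4 r[T2]=4 [LOAD]
18. CAS T2 → mem=5 r[T2]=4 [OK]
Mismatch at 10.

step = 10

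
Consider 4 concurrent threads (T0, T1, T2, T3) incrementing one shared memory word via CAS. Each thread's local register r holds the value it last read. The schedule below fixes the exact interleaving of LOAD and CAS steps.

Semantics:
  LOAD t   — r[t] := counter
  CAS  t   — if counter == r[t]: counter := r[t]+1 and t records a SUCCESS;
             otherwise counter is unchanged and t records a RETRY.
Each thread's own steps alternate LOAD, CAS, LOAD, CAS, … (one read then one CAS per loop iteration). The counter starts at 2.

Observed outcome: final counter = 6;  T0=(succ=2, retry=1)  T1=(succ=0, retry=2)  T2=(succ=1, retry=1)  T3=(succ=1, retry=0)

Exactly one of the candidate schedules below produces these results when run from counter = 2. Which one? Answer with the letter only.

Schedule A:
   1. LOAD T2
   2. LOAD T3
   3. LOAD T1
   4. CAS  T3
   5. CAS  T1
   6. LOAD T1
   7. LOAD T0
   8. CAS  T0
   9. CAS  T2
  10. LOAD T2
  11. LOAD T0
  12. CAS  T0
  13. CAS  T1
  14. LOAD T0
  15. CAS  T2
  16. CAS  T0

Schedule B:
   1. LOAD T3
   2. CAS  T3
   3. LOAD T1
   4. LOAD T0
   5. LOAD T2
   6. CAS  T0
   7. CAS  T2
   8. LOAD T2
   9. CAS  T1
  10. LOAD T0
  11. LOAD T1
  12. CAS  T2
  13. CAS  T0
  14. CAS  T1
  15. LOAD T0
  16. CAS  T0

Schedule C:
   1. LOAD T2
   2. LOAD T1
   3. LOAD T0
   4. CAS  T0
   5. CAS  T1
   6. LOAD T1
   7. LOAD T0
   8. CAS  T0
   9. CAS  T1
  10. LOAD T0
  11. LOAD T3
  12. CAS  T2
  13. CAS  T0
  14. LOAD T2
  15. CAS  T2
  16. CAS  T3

B

Simulating candidate B:
#1 T3 reads 2
#2 T3 CAS(2→3) writes; counter now 3
#3 T1 reads 3
#4 T0 reads 3
#5 T2 reads 3
#6 T0 CAS(3→4) writes; counter now 4
#7 T2 CAS(3→4) fails; counter now 4
#8 T2 reads 4
#9 T1 CAS(3→4) fails; counter now 4
#10 T0 reads 4
#11 T1 reads 4
#12 T2 CAS(4→5) writes; counter now 5
#13 T0 CAS(4→5) fails; counter now 5
#14 T1 CAS(4→5) fails; counter now 5
#15 T0 reads 5
#16 T0 CAS(5→6) writes; counter now 6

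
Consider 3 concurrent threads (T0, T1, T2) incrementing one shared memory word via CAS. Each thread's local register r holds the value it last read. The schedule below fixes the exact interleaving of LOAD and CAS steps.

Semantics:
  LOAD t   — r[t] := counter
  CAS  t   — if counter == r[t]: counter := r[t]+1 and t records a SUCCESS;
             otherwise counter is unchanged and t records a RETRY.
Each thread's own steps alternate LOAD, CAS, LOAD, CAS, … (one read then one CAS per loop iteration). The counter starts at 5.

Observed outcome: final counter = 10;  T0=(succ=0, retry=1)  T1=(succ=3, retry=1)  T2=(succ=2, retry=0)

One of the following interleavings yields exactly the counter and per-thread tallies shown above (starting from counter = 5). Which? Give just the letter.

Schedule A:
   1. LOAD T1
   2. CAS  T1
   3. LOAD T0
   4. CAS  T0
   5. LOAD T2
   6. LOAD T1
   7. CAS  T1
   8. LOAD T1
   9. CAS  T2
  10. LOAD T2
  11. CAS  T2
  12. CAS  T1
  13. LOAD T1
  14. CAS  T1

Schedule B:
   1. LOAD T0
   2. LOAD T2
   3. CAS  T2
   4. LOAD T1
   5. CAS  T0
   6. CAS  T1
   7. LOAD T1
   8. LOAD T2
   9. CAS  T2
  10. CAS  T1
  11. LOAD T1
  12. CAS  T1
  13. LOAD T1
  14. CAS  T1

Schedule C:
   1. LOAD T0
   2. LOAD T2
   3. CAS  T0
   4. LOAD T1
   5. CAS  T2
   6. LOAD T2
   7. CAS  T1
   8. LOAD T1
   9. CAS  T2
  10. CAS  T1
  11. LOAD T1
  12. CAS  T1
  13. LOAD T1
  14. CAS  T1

Run B:
   1) LOAD T0:  M=5  r_T0=5
   2) LOAD T2:  M=5  r_T2=5
   3) CAS  T2:  M=6  r_T2=5 ✓
   4) LOAD T1:  M=6  r_T1=6
   5) CAS  T0:  M=6  r_T0=5 ✗
   6) CAS  T1:  M=7  r_T1=6 ✓
   7) LOAD T1:  M=7  r_T1=7
   8) LOAD T2:  M=7  r_T2=7
   9) CAS  T2:  M=8  r_T2=7 ✓
  10) CAS  T1:  M=8  r_T1=7 ✗
  11) LOAD T1:  M=8  r_T1=8
  12) CAS  T1:  M=9  r_T1=8 ✓
  13) LOAD T1:  M=9  r_T1=9
  14) CAS  T1:  M=10  r_T1=9 ✓

B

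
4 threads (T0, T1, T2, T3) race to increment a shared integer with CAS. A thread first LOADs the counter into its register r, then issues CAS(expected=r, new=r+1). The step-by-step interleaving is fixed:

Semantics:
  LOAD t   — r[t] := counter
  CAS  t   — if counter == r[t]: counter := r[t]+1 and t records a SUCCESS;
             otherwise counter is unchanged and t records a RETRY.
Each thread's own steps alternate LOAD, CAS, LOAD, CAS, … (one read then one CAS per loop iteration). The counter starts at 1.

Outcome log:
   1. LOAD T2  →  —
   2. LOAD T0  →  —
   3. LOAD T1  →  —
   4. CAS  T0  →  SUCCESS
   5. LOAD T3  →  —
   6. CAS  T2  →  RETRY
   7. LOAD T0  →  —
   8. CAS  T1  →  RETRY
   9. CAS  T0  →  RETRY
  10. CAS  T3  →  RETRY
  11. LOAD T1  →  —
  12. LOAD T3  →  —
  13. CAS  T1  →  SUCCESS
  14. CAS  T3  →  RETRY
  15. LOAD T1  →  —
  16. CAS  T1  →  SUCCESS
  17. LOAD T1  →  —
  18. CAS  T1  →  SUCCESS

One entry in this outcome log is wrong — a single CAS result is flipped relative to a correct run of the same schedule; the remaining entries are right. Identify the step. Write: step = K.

Correct run:
T2 LOAD — after: cnt=1, r=1 — load
T0 LOAD — after: cnt=1, r=1 — load
T1 LOAD — after: cnt=1, r=1 — load
T0 CAS — after: cnt=2, r=1 — ok
T3 LOAD — after: cnt=2, r=2 — load
T2 CAS — after: cnt=2, r=1 — retry
T0 LOAD — after: cnt=2, r=2 — load
T1 CAS — after: cnt=2, r=1 — retry
T0 CAS — after: cnt=3, r=2 — ok
T3 CAS — after: cnt=3, r=2 — retry
T1 LOAD — after: cnt=3, r=3 — load
T3 LOAD — after: cnt=3, r=3 — load
T1 CAS — after: cnt=4, r=3 — ok
T3 CAS — after: cnt=4, r=3 — retry
T1 LOAD — after: cnt=4, r=4 — load
T1 CAS — after: cnt=5, r=4 — ok
T1 LOAD — after: cnt=5, r=5 — load
T1 CAS — after: cnt=6, r=5 — ok
Flip is step 9.

step = 9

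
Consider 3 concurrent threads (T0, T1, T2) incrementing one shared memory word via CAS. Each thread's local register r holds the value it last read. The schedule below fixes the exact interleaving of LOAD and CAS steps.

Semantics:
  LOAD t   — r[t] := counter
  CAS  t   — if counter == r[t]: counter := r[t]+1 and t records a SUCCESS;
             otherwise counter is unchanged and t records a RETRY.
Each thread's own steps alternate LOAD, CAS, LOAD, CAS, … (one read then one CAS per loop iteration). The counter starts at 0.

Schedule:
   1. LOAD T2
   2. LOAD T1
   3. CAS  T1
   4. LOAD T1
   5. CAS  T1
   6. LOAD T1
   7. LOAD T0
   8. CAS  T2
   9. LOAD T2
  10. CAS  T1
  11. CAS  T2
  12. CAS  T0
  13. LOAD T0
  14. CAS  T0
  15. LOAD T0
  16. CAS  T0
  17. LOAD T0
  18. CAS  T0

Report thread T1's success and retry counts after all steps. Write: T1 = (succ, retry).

   1) LOAD T2:  M=0  r_T2=0
   2) LOAD T1:  M=0  r_T1=0
   3) CAS  T1:  M=1  r_T1=0 ✓
   4) LOAD T1:  M=1  r_T1=1
   5) CAS  T1:  M=2  r_T1=1 ✓
   6) LOAD T1:  M=2  r_T1=2
   7) LOAD T0:  M=2  r_T0=2
   8) CAS  T2:  M=2  r_T2=0 ✗
   9) LOAD T2:  M=2  r_T2=2
  10) CAS  T1:  M=3  r_T1=2 ✓
  11) CAS  T2:  M=3  r_T2=2 ✗
  12) CAS  T0:  M=3  r_T0=2 ✗
  13) LOAD T0:  M=3  r_T0=3
  14) CAS  T0:  M=4  r_T0=3 ✓
  15) LOAD T0:  M=4  r_T0=4
  16) CAS  T0:  M=5  r_T0=4 ✓
  17) LOAD T0:  M=5  r_T0=5
  18) CAS  T0:  M=6  r_T0=5 ✓

T1 = (3, 0)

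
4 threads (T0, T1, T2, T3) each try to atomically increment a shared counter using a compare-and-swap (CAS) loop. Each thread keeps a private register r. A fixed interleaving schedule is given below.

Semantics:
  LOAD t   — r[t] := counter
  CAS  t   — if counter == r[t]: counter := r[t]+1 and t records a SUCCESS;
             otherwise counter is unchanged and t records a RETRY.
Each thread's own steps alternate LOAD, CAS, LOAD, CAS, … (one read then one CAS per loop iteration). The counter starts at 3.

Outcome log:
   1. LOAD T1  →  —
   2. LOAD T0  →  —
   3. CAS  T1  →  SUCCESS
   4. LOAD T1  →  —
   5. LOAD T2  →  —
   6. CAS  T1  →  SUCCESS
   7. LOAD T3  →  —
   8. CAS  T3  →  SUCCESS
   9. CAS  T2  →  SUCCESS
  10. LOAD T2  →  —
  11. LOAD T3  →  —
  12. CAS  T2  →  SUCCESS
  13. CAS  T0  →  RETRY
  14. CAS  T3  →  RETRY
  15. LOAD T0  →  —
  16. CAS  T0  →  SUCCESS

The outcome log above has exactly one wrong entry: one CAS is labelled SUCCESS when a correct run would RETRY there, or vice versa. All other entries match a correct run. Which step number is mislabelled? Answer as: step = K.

Re-executing:
1. LOAD T1 → mem=3 r[T1]=3 [LOAD]
2. LOAD T0 → mem=3 r[T0]=3 [LOAD]
3. CAS T1 → mem=4 r[T1]=3 [OK]
4. LOAD T1 → mem=4 r[T1]=4 [LOAD]
5. LOAD T2 → mem=4 r[T2]=4 [LOAD]
6. CAS T1 → mem=5 r[T1]=4 [OK]
7. LOAD T3 → mem=5 r[T3]=5 [LOAD]
8. CAS T3 → mem=6 r[T3]=5 [OK]
9. CAS T2 → mem=6 r[T2]=4 [RETRY]
10. LOAD T2 → mem=6 r[T2]=6 [LOAD]
11. LOAD T3 → mem=6 r[T3]=6 [LOAD]
12. CAS T2 → mem=7 r[T2]=6 [OK]
13. CAS T0 → mem=7 r[T0]=3 [RETRY]
14. CAS T3 → mem=7 r[T3]=6 [RETRY]
15. LOAD T0 → mem=7 r[T0]=7 [LOAD]
16. CAS T0 → mem=8 r[T0]=7 [OK]
Flip is step 9.

step = 9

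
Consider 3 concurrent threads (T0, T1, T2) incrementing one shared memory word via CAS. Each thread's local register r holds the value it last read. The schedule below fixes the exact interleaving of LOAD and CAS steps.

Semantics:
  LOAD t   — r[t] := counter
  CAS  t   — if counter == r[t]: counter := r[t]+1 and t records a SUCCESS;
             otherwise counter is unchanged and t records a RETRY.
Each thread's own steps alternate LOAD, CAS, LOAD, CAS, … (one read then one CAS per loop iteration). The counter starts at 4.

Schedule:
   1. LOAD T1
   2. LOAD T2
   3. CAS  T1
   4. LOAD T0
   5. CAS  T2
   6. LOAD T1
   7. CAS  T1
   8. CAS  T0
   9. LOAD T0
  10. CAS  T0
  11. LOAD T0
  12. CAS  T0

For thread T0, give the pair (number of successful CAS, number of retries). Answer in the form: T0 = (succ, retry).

1. LOAD T1 → mem=4 r[T1]=4 [LOAD]
2. LOAD T2 → mem=4 r[T2]=4 [LOAD]
3. CAS T1 → mem=5 r[T1]=4 [OK]
4. LOAD T0 → mem=5 r[T0]=5 [LOAD]
5. CAS T2 → mem=5 r[T2]=4 [RETRY]
6. LOAD T1 → mem=5 r[T1]=5 [LOAD]
7. CAS T1 → mem=6 r[T1]=5 [OK]
8. CAS T0 → mem=6 r[T0]=5 [RETRY]
9. LOAD T0 → mem=6 r[T0]=6 [LOAD]
10. CAS T0 → mem=7 r[T0]=6 [OK]
11. LOAD T0 → mem=7 r[T0]=7 [LOAD]
12. CAS T0 → mem=8 r[T0]=7 [OK]

T0 = (2, 1)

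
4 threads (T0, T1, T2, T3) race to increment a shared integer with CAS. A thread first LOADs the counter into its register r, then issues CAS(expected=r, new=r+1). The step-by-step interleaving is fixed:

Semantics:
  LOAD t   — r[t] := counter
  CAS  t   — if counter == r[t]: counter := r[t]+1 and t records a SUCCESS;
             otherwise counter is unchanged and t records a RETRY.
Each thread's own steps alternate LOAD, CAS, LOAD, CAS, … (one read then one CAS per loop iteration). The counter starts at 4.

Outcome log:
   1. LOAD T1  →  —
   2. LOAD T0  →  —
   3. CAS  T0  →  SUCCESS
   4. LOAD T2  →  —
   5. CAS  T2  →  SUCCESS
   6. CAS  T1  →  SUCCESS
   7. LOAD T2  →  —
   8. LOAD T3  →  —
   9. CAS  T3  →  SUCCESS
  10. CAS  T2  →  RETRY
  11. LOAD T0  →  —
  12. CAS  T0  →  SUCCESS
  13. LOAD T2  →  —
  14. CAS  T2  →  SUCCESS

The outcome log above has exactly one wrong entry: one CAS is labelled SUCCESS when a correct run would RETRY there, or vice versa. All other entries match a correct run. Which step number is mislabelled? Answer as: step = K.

Correct run:
[1] T1.load  rd  (counter 4, T1.r 4)
[2] T0.load  rd  (counter 4, T0.r 4)
[3] T0.cas  hit  (counter 5, T0.r 4)
[4] T2.load  rd  (counter 5, T2.r 5)
[5] T2.cas  hit  (counter 6, T2.r 5)
[6] T1.cas  miss  (counter 6, T1.r 4)
[7] T2.load  rd  (counter 6, T2.r 6)
[8] T3.load  rd  (counter 6, T3.r 6)
[9] T3.cas  hit  (counter 7, T3.r 6)
[10] T2.cas  miss  (counter 7, T2.r 6)
[11] T0.load  rd  (counter 7, T0.r 7)
[12] T0.cas  hit  (counter 8, T0.r 7)
[13] T2.load  rd  (counter 8, T2.r 8)
[14] T2.cas  hit  (counter 9, T2.r 8)
Log disagrees first at step 6.

step = 6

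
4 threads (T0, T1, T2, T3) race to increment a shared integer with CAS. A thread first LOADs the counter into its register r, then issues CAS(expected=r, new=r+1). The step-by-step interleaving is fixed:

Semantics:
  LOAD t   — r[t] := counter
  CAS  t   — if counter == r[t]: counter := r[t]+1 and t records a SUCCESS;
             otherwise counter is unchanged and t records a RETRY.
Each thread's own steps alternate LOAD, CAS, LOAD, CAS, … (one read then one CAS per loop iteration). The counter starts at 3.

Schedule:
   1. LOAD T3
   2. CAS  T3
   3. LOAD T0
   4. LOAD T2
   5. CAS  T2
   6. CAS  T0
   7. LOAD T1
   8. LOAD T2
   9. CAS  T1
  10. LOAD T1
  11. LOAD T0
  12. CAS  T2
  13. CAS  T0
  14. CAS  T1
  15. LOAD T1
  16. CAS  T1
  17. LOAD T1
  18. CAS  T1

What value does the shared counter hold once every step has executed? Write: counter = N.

#1 T3 reads 3
#2 T3 CAS(3→4) writes; counter now 4
#3 T0 reads 4
#4 T2 reads 4
#5 T2 CAS(4→5) writes; counter now 5
#6 T0 CAS(4→5) fails; counter now 5
#7 T1 reads 5
#8 T2 reads 5
#9 T1 CAS(5→6) writes; counter now 6
#10 T1 reads 6
#11 T0 reads 6
#12 T2 CAS(5→6) fails; counter now 6
#13 T0 CAS(6→7) writes; counter now 7
#14 T1 CAS(6→7) fails; counter now 7
#15 T1 reads 7
#16 T1 CAS(7→8) writes; counter now 8
#17 T1 reads 8
#18 T1 CAS(8→9) writes; counter now 9

counter = 9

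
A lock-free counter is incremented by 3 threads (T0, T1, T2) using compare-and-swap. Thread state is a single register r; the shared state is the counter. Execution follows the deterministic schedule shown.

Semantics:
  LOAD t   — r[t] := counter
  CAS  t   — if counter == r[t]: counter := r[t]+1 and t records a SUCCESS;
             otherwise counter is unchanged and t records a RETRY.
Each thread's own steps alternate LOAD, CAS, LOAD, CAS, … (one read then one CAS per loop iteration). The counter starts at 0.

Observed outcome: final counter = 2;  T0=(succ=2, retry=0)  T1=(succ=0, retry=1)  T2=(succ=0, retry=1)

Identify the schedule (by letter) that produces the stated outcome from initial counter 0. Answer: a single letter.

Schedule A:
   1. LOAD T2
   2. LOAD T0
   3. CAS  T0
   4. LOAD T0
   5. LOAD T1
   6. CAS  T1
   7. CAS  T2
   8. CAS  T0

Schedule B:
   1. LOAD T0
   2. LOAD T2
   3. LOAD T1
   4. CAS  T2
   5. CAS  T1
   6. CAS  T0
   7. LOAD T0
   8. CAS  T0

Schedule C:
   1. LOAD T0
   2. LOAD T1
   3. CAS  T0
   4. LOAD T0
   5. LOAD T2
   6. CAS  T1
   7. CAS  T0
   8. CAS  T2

C

Tracing schedule C:
#1 T0 reads 0
#2 T1 reads 0
#3 T0 CAS(0→1) writes; counter now 1
#4 T0 reads 1
#5 T2 reads 1
#6 T1 CAS(0→1) fails; counter now 1
#7 T0 CAS(1→2) writes; counter now 2
#8 T2 CAS(1→2) fails; counter now 2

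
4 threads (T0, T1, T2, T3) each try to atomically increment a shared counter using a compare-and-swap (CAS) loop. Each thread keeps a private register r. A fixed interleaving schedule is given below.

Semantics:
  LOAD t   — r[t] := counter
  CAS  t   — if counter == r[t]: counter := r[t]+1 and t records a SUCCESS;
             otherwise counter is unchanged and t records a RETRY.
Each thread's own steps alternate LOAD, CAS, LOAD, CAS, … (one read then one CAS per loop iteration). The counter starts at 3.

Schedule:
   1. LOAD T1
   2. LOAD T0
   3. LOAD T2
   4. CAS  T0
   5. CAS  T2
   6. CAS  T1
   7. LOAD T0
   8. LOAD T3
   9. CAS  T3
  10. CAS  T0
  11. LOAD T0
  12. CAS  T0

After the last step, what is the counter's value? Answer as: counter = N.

1. LOAD T1 → mem=3 r[T1]=3 [LOAD]
2. LOAD T0 → mem=3 r[T0]=3 [LOAD]
3. LOAD T2 → mem=3 r[T2]=3 [LOAD]
4. CAS T0 → mem=4 r[T0]=3 [OK]
5. CAS T2 → mem=4 r[T2]=3 [RETRY]
6. CAS T1 → mem=4 r[T1]=3 [RETRY]
7. LOAD T0 → mem=4 r[T0]=4 [LOAD]
8. LOAD T3 → mem=4 r[T3]=4 [LOAD]
9. CAS T3 → mem=5 r[T3]=4 [OK]
10. CAS T0 → mem=5 r[T0]=4 [RETRY]
11. LOAD T0 → mem=5 r[T0]=5 [LOAD]
12. CAS T0 → mem=6 r[T0]=5 [OK]

counter = 6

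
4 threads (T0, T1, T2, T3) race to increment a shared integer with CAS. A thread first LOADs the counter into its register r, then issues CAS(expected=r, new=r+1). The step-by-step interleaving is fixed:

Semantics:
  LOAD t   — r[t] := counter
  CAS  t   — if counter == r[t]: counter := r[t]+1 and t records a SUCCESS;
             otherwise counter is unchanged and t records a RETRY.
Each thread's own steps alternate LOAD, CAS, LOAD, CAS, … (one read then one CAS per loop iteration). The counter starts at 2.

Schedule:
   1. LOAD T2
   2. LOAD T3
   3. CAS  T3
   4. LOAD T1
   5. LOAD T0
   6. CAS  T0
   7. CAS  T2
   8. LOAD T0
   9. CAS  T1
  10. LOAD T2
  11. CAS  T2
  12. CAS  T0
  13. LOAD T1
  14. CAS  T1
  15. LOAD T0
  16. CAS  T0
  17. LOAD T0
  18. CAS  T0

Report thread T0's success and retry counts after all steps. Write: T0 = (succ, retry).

T0 = (3, 1)

T2 LOAD — after: cnt=2, r=2 — load
T3 LOAD — after: cnt=2, r=2 — load
T3 CAS — after: cnt=3, r=2 — ok
T1 LOAD — after: cnt=3, r=3 — load
T0 LOAD — after: cnt=3, r=3 — load
T0 CAS — after: cnt=4, r=3 — ok
T2 CAS — after: cnt=4, r=2 — retry
T0 LOAD — after: cnt=4, r=4 — load
T1 CAS — after: cnt=4, r=3 — retry
T2 LOAD — after: cnt=4, r=4 — load
T2 CAS — after: cnt=5, r=4 — ok
T0 CAS — after: cnt=5, r=4 — retry
T1 LOAD — after: cnt=5, r=5 — load
T1 CAS — after: cnt=6, r=5 — ok
T0 LOAD — after: cnt=6, r=6 — load
T0 CAS — after: cnt=7, r=6 — ok
T0 LOAD — after: cnt=7, r=7 — load
T0 CAS — after: cnt=8, r=7 — ok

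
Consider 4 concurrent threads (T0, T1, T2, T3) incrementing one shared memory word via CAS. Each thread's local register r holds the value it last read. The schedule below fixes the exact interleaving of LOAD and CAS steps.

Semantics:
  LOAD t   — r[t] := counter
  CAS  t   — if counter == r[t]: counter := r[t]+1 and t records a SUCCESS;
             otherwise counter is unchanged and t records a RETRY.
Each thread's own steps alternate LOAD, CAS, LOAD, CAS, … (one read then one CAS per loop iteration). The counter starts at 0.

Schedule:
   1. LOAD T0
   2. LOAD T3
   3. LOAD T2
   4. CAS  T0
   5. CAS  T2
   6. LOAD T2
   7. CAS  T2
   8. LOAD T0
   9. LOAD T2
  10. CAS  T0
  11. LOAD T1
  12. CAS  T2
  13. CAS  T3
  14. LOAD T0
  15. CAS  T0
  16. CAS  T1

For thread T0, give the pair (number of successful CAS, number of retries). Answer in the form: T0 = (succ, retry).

T0 LOAD — after: cnt=0, r=0 — load
T3 LOAD — after: cnt=0, r=0 — load
T2 LOAD — after: cnt=0, r=0 — load
T0 CAS — after: cnt=1, r=0 — ok
T2 CAS — after: cnt=1, r=0 — retry
T2 LOAD — after: cnt=1, r=1 — load
T2 CAS — after: cnt=2, r=1 — ok
T0 LOAD — after: cnt=2, r=2 — load
T2 LOAD — after: cnt=2, r=2 — load
T0 CAS — after: cnt=3, r=2 — ok
T1 LOAD — after: cnt=3, r=3 — load
T2 CAS — after: cnt=3, r=2 — retry
T3 CAS — after: cnt=3, r=0 — retry
T0 LOAD — after: cnt=3, r=3 — load
T0 CAS — after: cnt=4, r=3 — ok
T1 CAS — after: cnt=4, r=3 — retry

T0 = (3, 0)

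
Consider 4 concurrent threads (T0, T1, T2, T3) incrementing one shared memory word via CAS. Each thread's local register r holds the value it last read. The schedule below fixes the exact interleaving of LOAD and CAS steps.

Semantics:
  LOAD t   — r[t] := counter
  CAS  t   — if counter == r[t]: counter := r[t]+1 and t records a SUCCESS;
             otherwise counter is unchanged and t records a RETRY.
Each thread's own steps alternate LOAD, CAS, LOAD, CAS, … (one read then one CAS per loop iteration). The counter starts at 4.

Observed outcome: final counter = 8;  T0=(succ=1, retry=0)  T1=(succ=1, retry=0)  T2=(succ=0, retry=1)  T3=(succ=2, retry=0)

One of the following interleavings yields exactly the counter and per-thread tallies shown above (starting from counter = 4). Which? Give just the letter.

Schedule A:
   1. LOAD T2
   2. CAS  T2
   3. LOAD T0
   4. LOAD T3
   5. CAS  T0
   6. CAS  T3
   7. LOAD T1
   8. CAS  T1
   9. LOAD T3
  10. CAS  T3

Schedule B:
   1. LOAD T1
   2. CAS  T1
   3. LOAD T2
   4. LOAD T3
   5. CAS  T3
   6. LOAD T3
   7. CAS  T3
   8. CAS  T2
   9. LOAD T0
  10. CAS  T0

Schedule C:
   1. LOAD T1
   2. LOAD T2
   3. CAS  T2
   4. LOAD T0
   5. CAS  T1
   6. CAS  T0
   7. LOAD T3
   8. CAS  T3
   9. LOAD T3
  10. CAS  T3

Simulating candidate B:
T1 LOAD — after: cnt=4, r=4 — load
T1 CAS — after: cnt=5, r=4 — ok
T2 LOAD — after: cnt=5, r=5 — load
T3 LOAD — after: cnt=5, r=5 — load
T3 CAS — after: cnt=6, r=5 — ok
T3 LOAD — after: cnt=6, r=6 — load
T3 CAS — after: cnt=7, r=6 — ok
T2 CAS — after: cnt=7, r=5 — retry
T0 LOAD — after: cnt=7, r=7 — load
T0 CAS — after: cnt=8, r=7 — ok

B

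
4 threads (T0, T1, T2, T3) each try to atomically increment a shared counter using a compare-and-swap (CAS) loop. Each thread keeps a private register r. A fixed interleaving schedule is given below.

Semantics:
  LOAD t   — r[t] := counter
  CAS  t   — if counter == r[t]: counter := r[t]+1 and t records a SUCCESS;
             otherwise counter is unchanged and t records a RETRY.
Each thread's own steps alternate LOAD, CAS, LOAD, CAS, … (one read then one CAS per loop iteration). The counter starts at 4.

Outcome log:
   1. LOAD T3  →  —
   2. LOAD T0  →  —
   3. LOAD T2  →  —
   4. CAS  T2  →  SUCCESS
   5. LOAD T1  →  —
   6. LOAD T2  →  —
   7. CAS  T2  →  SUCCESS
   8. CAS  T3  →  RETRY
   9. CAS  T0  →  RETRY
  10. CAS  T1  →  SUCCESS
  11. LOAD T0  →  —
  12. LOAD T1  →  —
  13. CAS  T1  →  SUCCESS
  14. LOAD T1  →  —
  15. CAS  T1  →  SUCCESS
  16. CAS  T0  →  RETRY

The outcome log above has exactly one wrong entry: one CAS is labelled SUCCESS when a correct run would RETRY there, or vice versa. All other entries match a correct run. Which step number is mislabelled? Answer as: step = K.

Correct run:
T3 LOAD — after: cnt=4, r=4 — load
T0 LOAD — after: cnt=4, r=4 — load
T2 LOAD — after: cnt=4, r=4 — load
T2 CAS — after: cnt=5, r=4 — ok
T1 LOAD — after: cnt=5, r=5 — load
T2 LOAD — after: cnt=5, r=5 — load
T2 CAS — after: cnt=6, r=5 — ok
T3 CAS — after: cnt=6, r=4 — retry
T0 CAS — after: cnt=6, r=4 — retry
T1 CAS — after: cnt=6, r=5 — retry
T0 LOAD — after: cnt=6, r=6 — load
T1 LOAD — after: cnt=6, r=6 — load
T1 CAS — after: cnt=7, r=6 — ok
T1 LOAD — after: cnt=7, r=7 — load
T1 CAS — after: cnt=8, r=7 — ok
T0 CAS — after: cnt=8, r=6 — retry
Log disagrees first at step 10.

step = 10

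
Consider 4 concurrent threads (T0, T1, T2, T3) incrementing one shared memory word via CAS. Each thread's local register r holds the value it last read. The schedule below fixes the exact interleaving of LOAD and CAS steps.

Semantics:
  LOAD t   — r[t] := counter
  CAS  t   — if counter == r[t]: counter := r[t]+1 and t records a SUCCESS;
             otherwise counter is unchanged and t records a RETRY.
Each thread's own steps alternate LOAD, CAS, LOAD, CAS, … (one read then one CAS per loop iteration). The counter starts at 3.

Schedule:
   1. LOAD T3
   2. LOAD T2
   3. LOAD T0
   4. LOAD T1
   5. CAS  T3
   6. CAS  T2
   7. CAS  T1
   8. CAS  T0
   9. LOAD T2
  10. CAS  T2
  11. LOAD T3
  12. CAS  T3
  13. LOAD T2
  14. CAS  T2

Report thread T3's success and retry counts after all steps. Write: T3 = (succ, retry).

T3 = (2, 0)

   1) LOAD T3:  M=3  r_T3=3
   2) LOAD T2:  M=3  r_T2=3
   3) LOAD T0:  M=3  r_T0=3
   4) LOAD T1:  M=3  r_T1=3
   5) CAS  T3:  M=4  r_T3=3 ✓
   6) CAS  T2:  M=4  r_T2=3 ✗
   7) CAS  T1:  M=4  r_T1=3 ✗
   8) CAS  T0:  M=4  r_T0=3 ✗
   9) LOAD T2:  M=4  r_T2=4
  10) CAS  T2:  M=5  r_T2=4 ✓
  11) LOAD T3:  M=5  r_T3=5
  12) CAS  T3:  M=6  r_T3=5 ✓
  13) LOAD T2:  M=6  r_T2=6
  14) CAS  T2:  M=7  r_T2=6 ✓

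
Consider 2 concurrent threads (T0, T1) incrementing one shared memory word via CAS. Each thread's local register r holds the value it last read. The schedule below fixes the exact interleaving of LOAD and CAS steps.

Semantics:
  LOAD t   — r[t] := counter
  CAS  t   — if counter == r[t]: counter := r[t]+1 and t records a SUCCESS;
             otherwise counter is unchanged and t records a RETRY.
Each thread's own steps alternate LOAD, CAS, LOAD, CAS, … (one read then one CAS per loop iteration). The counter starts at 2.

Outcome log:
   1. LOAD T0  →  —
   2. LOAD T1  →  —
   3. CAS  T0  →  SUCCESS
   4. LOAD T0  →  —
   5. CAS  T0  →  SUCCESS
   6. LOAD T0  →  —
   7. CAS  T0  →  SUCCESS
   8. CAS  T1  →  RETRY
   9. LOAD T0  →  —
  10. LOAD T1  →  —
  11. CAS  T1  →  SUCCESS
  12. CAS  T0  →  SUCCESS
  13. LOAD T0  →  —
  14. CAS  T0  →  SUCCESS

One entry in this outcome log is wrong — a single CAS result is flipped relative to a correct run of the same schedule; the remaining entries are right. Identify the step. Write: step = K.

step = 12

Correct run:
[1] T0.load  rd  (counter 2, T0.r 2)
[2] T1.load  rd  (counter 2, T1.r 2)
[3] T0.cas  hit  (counter 3, T0.r 2)
[4] T0.load  rd  (counter 3, T0.r 3)
[5] T0.cas  hit  (counter 4, T0.r 3)
[6] T0.load  rd  (counter 4, T0.r 4)
[7] T0.cas  hit  (counter 5, T0.r 4)
[8] T1.cas  miss  (counter 5, T1.r 2)
[9] T0.load  rd  (counter 5, T0.r 5)
[10] T1.load  rd  (counter 5, T1.r 5)
[11] T1.cas  hit  (counter 6, T1.r 5)
[12] T0.cas  miss  (counter 6, T0.r 5)
[13] T0.load  rd  (counter 6, T0.r 6)
[14] T0.cas  hit  (counter 7, T0.r 6)
Log disagrees first at step 12.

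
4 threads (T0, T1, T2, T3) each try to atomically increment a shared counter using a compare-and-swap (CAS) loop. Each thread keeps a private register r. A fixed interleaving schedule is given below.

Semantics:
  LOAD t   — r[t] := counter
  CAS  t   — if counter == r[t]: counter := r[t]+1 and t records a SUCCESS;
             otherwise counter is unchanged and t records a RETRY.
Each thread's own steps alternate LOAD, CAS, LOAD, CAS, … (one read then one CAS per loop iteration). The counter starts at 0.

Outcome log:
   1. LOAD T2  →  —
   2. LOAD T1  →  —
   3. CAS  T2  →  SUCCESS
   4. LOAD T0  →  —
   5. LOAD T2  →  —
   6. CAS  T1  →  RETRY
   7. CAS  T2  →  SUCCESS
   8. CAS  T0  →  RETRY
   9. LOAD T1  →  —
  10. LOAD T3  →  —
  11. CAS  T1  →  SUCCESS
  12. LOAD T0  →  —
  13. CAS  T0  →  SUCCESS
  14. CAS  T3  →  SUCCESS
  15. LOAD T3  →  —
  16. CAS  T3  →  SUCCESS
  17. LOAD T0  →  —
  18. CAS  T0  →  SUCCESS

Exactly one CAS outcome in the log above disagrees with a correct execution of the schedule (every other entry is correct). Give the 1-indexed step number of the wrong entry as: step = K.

step = 14

Reference trace:
#1 T2 reads 0
#2 T1 reads 0
#3 T2 CAS(0→1) writes; counter now 1
#4 T0 reads 1
#5 T2 reads 1
#6 T1 CAS(0→1) fails; counter now 1
#7 T2 CAS(1→2) writes; counter now 2
#8 T0 CAS(1→2) fails; counter now 2
#9 T1 reads 2
#10 T3 reads 2
#11 T1 CAS(2→3) writes; counter now 3
#12 T0 reads 3
#13 T0 CAS(3→4) writes; counter now 4
#14 T3 CAS(2→3) fails; counter now 4
#15 T3 reads 4
#16 T3 CAS(4→5) writes; counter now 5
#17 T0 reads 5
#18 T0 CAS(5→6) writes; counter now 6
Log disagrees first at step 14.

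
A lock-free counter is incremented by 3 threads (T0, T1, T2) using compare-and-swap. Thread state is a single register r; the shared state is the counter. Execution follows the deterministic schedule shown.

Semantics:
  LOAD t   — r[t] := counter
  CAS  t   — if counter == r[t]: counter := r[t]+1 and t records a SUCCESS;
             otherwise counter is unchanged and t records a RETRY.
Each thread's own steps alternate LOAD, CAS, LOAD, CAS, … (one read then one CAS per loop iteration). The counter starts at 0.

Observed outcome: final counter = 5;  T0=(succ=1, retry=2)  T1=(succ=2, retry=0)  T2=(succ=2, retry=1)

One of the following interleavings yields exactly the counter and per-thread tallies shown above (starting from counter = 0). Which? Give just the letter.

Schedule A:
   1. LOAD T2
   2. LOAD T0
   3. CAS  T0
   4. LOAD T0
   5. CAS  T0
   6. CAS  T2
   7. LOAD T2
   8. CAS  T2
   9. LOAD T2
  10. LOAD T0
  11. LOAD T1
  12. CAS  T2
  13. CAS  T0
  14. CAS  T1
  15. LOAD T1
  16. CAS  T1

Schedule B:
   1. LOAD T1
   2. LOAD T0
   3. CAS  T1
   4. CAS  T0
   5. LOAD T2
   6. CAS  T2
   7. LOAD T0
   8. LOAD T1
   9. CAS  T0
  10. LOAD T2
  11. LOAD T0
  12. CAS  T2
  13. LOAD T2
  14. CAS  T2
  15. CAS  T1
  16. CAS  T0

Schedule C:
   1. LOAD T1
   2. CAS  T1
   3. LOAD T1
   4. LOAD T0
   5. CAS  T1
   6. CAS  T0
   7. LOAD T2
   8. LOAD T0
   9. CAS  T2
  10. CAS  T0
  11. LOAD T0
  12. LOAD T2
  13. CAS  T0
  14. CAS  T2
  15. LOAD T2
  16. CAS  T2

C

Tracing schedule C:
#1 T1 reads 0
#2 T1 CAS(0→1) writes; counter now 1
#3 T1 reads 1
#4 T0 reads 1
#5 T1 CAS(1→2) writes; counter now 2
#6 T0 CAS(1→2) fails; counter now 2
#7 T2 reads 2
#8 T0 reads 2
#9 T2 CAS(2→3) writes; counter now 3
#10 T0 CAS(2→3) fails; counter now 3
#11 T0 reads 3
#12 T2 reads 3
#13 T0 CAS(3→4) writes; counter now 4
#14 T2 CAS(3→4) fails; counter now 4
#15 T2 reads 4
#16 T2 CAS(4→5) writes; counter now 5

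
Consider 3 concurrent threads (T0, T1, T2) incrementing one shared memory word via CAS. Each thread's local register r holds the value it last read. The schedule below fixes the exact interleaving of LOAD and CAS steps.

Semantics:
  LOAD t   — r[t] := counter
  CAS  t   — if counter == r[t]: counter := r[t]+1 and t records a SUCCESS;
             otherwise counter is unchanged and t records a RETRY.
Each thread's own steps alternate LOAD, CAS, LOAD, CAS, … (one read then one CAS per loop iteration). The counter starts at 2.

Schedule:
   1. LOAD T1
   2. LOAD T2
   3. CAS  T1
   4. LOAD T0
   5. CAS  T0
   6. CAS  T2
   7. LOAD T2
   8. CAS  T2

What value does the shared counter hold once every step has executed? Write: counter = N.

   1) LOAD T1:  M=2  r_T1=2
   2) LOAD T2:  M=2  r_T2=2
   3) CAS  T1:  M=3  r_T1=2 ✓
   4) LOAD T0:  M=3  r_T0=3
   5) CAS  T0:  M=4  r_T0=3 ✓
   6) CAS  T2:  M=4  r_T2=2 ✗
   7) LOAD T2:  M=4  r_T2=4
   8) CAS  T2:  M=5  r_T2=4 ✓

counter = 5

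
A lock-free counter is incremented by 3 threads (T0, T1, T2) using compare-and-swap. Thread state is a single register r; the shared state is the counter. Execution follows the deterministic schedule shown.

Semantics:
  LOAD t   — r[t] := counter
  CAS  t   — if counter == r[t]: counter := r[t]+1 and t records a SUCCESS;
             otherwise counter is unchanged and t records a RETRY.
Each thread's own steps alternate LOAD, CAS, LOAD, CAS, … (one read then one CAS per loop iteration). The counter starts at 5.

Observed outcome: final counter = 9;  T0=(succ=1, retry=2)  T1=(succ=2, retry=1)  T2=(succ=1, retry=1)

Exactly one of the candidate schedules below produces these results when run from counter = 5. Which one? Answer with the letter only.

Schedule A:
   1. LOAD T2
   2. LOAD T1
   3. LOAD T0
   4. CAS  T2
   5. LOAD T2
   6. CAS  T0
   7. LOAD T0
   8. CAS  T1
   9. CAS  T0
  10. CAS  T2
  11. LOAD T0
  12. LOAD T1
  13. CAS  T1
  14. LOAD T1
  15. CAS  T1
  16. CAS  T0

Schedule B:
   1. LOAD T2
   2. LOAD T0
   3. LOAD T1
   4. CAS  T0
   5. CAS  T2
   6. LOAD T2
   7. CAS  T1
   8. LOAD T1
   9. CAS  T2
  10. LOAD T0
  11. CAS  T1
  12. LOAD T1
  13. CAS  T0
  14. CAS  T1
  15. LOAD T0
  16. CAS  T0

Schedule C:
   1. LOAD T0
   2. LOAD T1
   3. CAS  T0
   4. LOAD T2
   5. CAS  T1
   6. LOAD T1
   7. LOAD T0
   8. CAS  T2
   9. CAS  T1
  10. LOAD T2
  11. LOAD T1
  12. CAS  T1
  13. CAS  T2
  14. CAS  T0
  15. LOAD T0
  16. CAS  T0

A

Tracing schedule A:
[1] T2.load  rd  (counter 5, T2.r 5)
[2] T1.load  rd  (counter 5, T1.r 5)
[3] T0.load  rd  (counter 5, T0.r 5)
[4] T2.cas  hit  (counter 6, T2.r 5)
[5] T2.load  rd  (counter 6, T2.r 6)
[6] T0.cas  miss  (counter 6, T0.r 5)
[7] T0.load  rd  (counter 6, T0.r 6)
[8] T1.cas  miss  (counter 6, T1.r 5)
[9] T0.cas  hit  (counter 7, T0.r 6)
[10] T2.cas  miss  (counter 7, T2.r 6)
[11] T0.load  rd  (counter 7, T0.r 7)
[12] T1.load  rd  (counter 7, T1.r 7)
[13] T1.cas  hit  (counter 8, T1.r 7)
[14] T1.load  rd  (counter 8, T1.r 8)
[15] T1.cas  hit  (counter 9, T1.r 8)
[16] T0.cas  miss  (counter 9, T0.r 7)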